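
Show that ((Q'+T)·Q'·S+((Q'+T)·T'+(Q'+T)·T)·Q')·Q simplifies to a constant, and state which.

0

((Q'+T)·Q'·S+((Q'+T)·T'+(Q'+T)·T)·Q')·Q
= ((Q'+T)·Q'·S+(Q'+T)·Q')·Q   [distribution]
= (Q'+T)·Q'·Q   [absorption]
= Q'·Q   [absorption]
= 0   [complement]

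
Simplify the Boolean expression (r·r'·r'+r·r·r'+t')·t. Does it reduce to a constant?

0

(r·r'·r'+r·r·r'+t')·t
= (r·r'+t')·t   [distribution]
= t'·t   [complement / identity]
= 0   [complement]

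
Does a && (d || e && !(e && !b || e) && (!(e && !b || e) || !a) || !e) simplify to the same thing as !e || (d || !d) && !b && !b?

E1: a && (d || e && !(e && !b || e) && (!(e && !b || e) || !a) || !e)
    = a && (d || e && !(e && !b || e) || !e)
    = a && (d || e && !e || !e)
    = a && (d || !e)
E2: !e || (d || !d) && !b && !b
    = !e || !b && !b
    = !e || !b
These differ: at a=0, b=1, d=1, e=0, E1 = 0 but E2 = 1.

No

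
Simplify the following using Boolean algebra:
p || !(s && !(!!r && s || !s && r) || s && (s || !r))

p || !s

p || !(s && !(!!r && s || !s && r) || s && (s || !r))
= p || !(s && !(!!r && s || !s && r) || s)
= p || !(s && !(r && s || !s && r) || s)
= p || !(s && !r || s)
= p || !s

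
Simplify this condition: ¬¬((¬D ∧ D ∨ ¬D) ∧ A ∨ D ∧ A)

¬¬((¬D ∧ D ∨ ¬D) ∧ A ∨ D ∧ A)
= ¬¬(¬D ∧ A ∨ D ∧ A)   — complement / identity
= ¬¬A   — distribution
= A   — double negation

A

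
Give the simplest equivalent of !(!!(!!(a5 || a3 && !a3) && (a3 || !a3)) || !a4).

!(!!(!!(a5 || a3 && !a3) && (a3 || !a3)) || !a4)
= !(!!((a5 || a3 && !a3) && (a3 || !a3)) || !a4)
= !((a5 || a3 && !a3) && (a3 || !a3)) && a4
= !(a5 && (a3 || !a3)) && a4
= !a5 && a4

!a5 && a4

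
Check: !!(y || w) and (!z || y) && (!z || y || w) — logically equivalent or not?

No

E1: !!(y || w)
    = y || w   (double negation)
E2: (!z || y) && (!z || y || w)
    = !z || y   (absorption)
These differ: at w=0, y=0, z=0, E1 = 0 but E2 = 1.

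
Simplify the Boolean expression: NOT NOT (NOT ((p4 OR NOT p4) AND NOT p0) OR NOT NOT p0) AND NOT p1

NOT NOT (NOT ((p4 OR NOT p4) AND NOT p0) OR NOT NOT p0) AND NOT p1
= NOT NOT (NOT NOT p0 OR NOT NOT p0) AND NOT p1
= NOT NOT NOT NOT p0 AND NOT p1
= NOT NOT p0 AND NOT p1
= p0 AND NOT p1

p0 AND NOT p1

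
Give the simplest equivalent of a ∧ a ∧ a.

a

a ∧ a ∧ a
= a ∧ a   [idempotence]
= a   [idempotence]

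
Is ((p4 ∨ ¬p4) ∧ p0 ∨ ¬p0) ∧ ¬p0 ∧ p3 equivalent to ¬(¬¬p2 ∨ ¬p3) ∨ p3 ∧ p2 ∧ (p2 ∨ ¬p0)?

No

E1: ((p4 ∨ ¬p4) ∧ p0 ∨ ¬p0) ∧ ¬p0 ∧ p3
    = (p0 ∨ ¬p0) ∧ ¬p0 ∧ p3   (complement / identity)
    = ¬p0 ∧ p3   (complement / identity)
E2: ¬(¬¬p2 ∨ ¬p3) ∨ p3 ∧ p2 ∧ (p2 ∨ ¬p0)
    = ¬(¬¬p2 ∨ ¬p3) ∨ p3 ∧ p2   (absorption)
    = ¬p2 ∧ p3 ∨ p3 ∧ p2   (De Morgan)
    = p3   (distribution)
These differ: at p0=1, p2=0, p3=1, p4=0, E1 = 0 but E2 = 1.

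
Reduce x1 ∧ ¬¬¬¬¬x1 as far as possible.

False

x1 ∧ ¬¬¬¬¬x1
= x1 ∧ ¬¬¬x1
= x1 ∧ ¬x1
= False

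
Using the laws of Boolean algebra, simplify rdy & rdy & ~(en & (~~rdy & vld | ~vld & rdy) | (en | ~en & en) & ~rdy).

rdy & rdy & ~(en & (~~rdy & vld | ~vld & rdy) | (en | ~en & en) & ~rdy)
= rdy & rdy & ~(en & (rdy & vld | ~vld & rdy) | (en | ~en & en) & ~rdy)
= rdy & rdy & ~(en & (rdy & vld | ~vld & rdy) | en & ~rdy)
= rdy & rdy & ~(en & rdy | en & ~rdy)
= rdy & rdy & ~en
= rdy & ~en

rdy & ~en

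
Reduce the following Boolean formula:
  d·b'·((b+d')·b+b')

d·b'

d·b'·((b+d')·b+b')
= d·b'·(b+b')   (absorption)
= d·b'   (complement / identity)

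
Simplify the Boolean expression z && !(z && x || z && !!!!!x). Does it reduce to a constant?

z && !(z && x || z && !!!!!x)
= z && !(z && x || z && !!!x)   [double negation]
= z && !(z && x || z && !x)   [double negation]
= z && !z   [distribution]
= false   [complement]

false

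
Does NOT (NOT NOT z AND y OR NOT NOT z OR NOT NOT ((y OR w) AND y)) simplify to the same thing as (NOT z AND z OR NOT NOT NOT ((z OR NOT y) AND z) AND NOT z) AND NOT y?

E1: NOT (NOT NOT z AND y OR NOT NOT z OR NOT NOT ((y OR w) AND y))
    = NOT (NOT NOT z OR NOT NOT ((y OR w) AND y))   [absorption]
    = NOT (NOT NOT z OR NOT NOT y)   [absorption]
    = NOT z AND NOT y   [De Morgan]
E2: (NOT z AND z OR NOT NOT NOT ((z OR NOT y) AND z) AND NOT z) AND NOT y
    = (NOT z AND z OR NOT ((z OR NOT y) AND z) AND NOT z) AND NOT y   [double negation]
    = (NOT z AND z OR NOT z AND NOT z) AND NOT y   [absorption]
    = NOT z AND NOT y   [distribution]
Both reduce to NOT z AND NOT y, so they are equivalent.

Yes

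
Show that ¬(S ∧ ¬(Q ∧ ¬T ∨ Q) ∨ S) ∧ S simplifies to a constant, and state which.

False

¬(S ∧ ¬(Q ∧ ¬T ∨ Q) ∨ S) ∧ S
= ¬(S ∧ ¬Q ∨ S) ∧ S   — absorption
= ¬S ∧ S   — absorption
= False   — complement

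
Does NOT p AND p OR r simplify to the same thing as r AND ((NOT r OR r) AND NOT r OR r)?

Yes

E1: NOT p AND p OR r
    = r   — complement / identity
E2: r AND ((NOT r OR r) AND NOT r OR r)
    = r AND (NOT r OR r)   — complement / identity
    = r   — complement / identity
Both reduce to r, so they are equivalent.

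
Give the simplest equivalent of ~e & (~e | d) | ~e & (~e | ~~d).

~e & (~e | d) | ~e & (~e | ~~d)
= ~e & (~e | d) | ~e & (~e | d)
= ~e & (~e | d)
= ~e

~e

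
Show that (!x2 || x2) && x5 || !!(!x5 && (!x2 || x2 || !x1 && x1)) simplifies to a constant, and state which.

true

(!x2 || x2) && x5 || !!(!x5 && (!x2 || x2 || !x1 && x1))
= (!x2 || x2) && x5 || !x5 && (!x2 || x2 || !x1 && x1)   (double negation)
= (!x2 || x2) && x5 || !x5 && (!x2 || x2)   (complement / identity)
= !x2 || x2   (distribution)
= true   (complement)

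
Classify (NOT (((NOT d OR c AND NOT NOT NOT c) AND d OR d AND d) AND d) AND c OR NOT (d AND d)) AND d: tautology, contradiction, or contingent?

(NOT (((NOT d OR c AND NOT NOT NOT c) AND d OR d AND d) AND d) AND c OR NOT (d AND d)) AND d
= (NOT (((NOT d OR c AND NOT c) AND d OR d AND d) AND d) AND c OR NOT (d AND d)) AND d
= (NOT ((NOT d AND d OR d AND d) AND d) AND c OR NOT (d AND d)) AND d
= (NOT (d AND d) AND c OR NOT (d AND d)) AND d
= NOT (d AND d) AND d
= NOT d AND d
= FALSE

contradiction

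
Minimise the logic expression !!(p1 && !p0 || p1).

p1

!!(p1 && !p0 || p1)
= !!p1   (absorption)
= p1   (double negation)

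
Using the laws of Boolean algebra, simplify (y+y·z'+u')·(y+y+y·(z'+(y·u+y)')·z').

y

(y+y·z'+u')·(y+y+y·(z'+(y·u+y)')·z')
= (y+y·z'+u')·(y+y+y·(z'+y')·z')   (absorption)
= (y+y·z'+u')·(y+y·(z'+y')·z')   (idempotence)
= (y+y·z'+u')·(y+y·z')   (absorption)
= y+y·z'   (absorption)
= y   (absorption)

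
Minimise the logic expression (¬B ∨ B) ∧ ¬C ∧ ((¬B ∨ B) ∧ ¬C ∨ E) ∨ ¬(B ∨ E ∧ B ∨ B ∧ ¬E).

(¬B ∨ B) ∧ ¬C ∧ ((¬B ∨ B) ∧ ¬C ∨ E) ∨ ¬(B ∨ E ∧ B ∨ B ∧ ¬E)
= (¬B ∨ B) ∧ ¬C ∧ ((¬B ∨ B) ∧ ¬C ∨ E) ∨ ¬(B ∨ B)   [distribution]
= (¬B ∨ B) ∧ ¬C ∨ ¬(B ∨ B)   [absorption]
= (¬B ∨ B) ∧ ¬C ∨ ¬B   [idempotence]
= ¬C ∨ ¬B   [complement / identity]

¬C ∨ ¬B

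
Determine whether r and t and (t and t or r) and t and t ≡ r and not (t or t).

No

E1: r and t and (t and t or r) and t and t
    = r and t and t and t   (absorption)
    = r and t and t   (idempotence)
    = r and t   (idempotence)
E2: r and not (t or t)
    = r and not t   (idempotence)
These differ: at r=1, t=0, E1 = 0 but E2 = 1.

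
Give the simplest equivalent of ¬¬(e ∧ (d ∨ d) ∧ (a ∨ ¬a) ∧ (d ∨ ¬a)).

¬¬(e ∧ (d ∨ d) ∧ (a ∨ ¬a) ∧ (d ∨ ¬a))
= ¬¬(e ∧ (d ∨ d) ∧ (d ∨ ¬a))   — complement / identity
= ¬¬(e ∧ (d ∧ ¬a ∨ d))   — distribution
= e ∧ (d ∧ ¬a ∨ d)   — double negation
= e ∧ d   — absorption

e ∧ d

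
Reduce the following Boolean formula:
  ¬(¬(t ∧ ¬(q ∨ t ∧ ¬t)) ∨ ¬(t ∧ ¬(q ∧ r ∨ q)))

t ∧ ¬q

¬(¬(t ∧ ¬(q ∨ t ∧ ¬t)) ∨ ¬(t ∧ ¬(q ∧ r ∨ q)))
= t ∧ ¬(q ∨ t ∧ ¬t) ∧ t ∧ ¬(q ∧ r ∨ q)   (De Morgan)
= t ∧ ¬q ∧ t ∧ ¬(q ∧ r ∨ q)   (complement / identity)
= t ∧ ¬q ∧ t ∧ ¬q   (absorption)
= t ∧ ¬q   (idempotence)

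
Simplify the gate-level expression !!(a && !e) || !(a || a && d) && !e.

!!(a && !e) || !(a || a && d) && !e
= !!(a && !e) || !a && !e
= a && !e || !a && !e
= !e

!e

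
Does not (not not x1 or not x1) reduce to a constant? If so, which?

yes, False

not (not not x1 or not x1)
= not x1 and x1
= False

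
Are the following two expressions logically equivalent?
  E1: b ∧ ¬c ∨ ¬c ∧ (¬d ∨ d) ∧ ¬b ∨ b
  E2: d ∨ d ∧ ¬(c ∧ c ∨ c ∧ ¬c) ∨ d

E1: b ∧ ¬c ∨ ¬c ∧ (¬d ∨ d) ∧ ¬b ∨ b
    = b ∧ ¬c ∨ ¬c ∧ ¬b ∨ b   [complement / identity]
    = ¬c ∨ b   [distribution]
E2: d ∨ d ∧ ¬(c ∧ c ∨ c ∧ ¬c) ∨ d
    = d ∨ d ∧ ¬c ∨ d   [distribution]
    = d ∨ d   [absorption]
    = d   [idempotence]
These differ: at b=1, c=0, d=0, E1 = 1 but E2 = 0.

No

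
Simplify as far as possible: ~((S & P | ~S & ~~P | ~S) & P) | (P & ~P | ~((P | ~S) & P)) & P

~P

~((S & P | ~S & ~~P | ~S) & P) | (P & ~P | ~((P | ~S) & P)) & P
= ~((S & P | ~S & ~~P | ~S) & P) | ~((P | ~S) & P) & P
= ~((S & P | ~S & P | ~S) & P) | ~((P | ~S) & P) & P
= ~((P | ~S) & P) | ~((P | ~S) & P) & P
= ~((P | ~S) & P)
= ~P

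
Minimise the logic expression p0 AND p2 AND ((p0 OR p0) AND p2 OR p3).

p0 AND p2 AND ((p0 OR p0) AND p2 OR p3)
= p0 AND p2 AND (p0 AND p2 OR p3)   [idempotence]
= p0 AND p2   [absorption]

p0 AND p2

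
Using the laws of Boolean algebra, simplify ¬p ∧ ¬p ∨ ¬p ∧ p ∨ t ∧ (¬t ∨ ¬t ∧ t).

¬p ∧ ¬p ∨ ¬p ∧ p ∨ t ∧ (¬t ∨ ¬t ∧ t)
= ¬p ∨ t ∧ (¬t ∨ ¬t ∧ t)   — distribution
= ¬p ∨ t ∧ ¬t   — complement / identity
= ¬p   — complement / identity

¬p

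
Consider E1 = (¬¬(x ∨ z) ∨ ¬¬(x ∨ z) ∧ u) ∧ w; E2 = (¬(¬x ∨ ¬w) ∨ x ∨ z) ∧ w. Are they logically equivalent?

E1: (¬¬(x ∨ z) ∨ ¬¬(x ∨ z) ∧ u) ∧ w
    = ¬¬(x ∨ z) ∧ w
    = (x ∨ z) ∧ w
E2: (¬(¬x ∨ ¬w) ∨ x ∨ z) ∧ w
    = (x ∧ w ∨ x ∨ z) ∧ w
    = (x ∨ z) ∧ w
Both reduce to (x ∨ z) ∧ w, so they are equivalent.

Yes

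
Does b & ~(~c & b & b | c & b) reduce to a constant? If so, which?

b & ~(~c & b & b | c & b)
= b & ~(~c & b | c & b)   (idempotence)
= b & ~b   (distribution)
= 0   (complement)

yes, False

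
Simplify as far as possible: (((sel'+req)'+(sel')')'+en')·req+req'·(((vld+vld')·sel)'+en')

(((sel'+req)'+(sel')')'+en')·req+req'·(((vld+vld')·sel)'+en')
= ((sel'+req)·sel'+en')·req+req'·(((vld+vld')·sel)'+en')   (De Morgan)
= ((sel'+req)·sel'+en')·req+req'·(sel'+en')   (complement / identity)
= (sel'+en')·req+req'·(sel'+en')   (absorption)
= sel'+en'   (distribution)

sel'+en'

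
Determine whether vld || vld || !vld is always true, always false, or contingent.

always true

vld || vld || !vld
= vld || !vld
= true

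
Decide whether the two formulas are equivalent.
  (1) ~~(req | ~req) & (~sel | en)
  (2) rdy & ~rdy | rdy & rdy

No

E1: ~~(req | ~req) & (~sel | en)
    = (req | ~req) & (~sel | en)   — double negation
    = ~sel | en   — complement / identity
E2: rdy & ~rdy | rdy & rdy
    = rdy   — distribution
These differ: at en=0, rdy=0, req=0, sel=0, E1 = 1 but E2 = 0.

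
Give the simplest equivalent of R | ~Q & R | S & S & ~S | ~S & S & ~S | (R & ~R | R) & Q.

R | ~Q & R | S & S & ~S | ~S & S & ~S | (R & ~R | R) & Q
= R | ~Q & R | S & S & ~S | ~S & S & ~S | R & Q   (complement / identity)
= R | ~Q & R | S & ~S | R & Q   (distribution)
= R | ~Q & R | R & Q   (complement / identity)
= R | R   (distribution)
= R   (idempotence)

R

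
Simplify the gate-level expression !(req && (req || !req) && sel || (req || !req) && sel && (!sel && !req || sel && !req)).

!sel

!(req && (req || !req) && sel || (req || !req) && sel && (!sel && !req || sel && !req))
= !(req && (req || !req) && sel || (req || !req) && sel && !req)   [distribution]
= !((req || !req) && sel)   [distribution]
= !sel   [complement / identity]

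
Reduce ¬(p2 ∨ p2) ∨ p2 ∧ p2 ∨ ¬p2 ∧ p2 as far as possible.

¬(p2 ∨ p2) ∨ p2 ∧ p2 ∨ ¬p2 ∧ p2
= ¬(p2 ∨ p2) ∨ p2   [distribution]
= ¬p2 ∨ p2   [idempotence]
= True   [complement]

True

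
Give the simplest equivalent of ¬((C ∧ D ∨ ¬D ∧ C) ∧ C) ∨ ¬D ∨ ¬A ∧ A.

¬((C ∧ D ∨ ¬D ∧ C) ∧ C) ∨ ¬D ∨ ¬A ∧ A
= ¬(C ∧ C) ∨ ¬D ∨ ¬A ∧ A
= ¬(C ∧ C) ∨ ¬D
= ¬C ∨ ¬D

¬C ∨ ¬D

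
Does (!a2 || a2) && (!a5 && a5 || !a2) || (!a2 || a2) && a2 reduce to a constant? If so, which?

yes, True

(!a2 || a2) && (!a5 && a5 || !a2) || (!a2 || a2) && a2
= (!a2 || a2) && !a2 || (!a2 || a2) && a2   — complement / identity
= !a2 || a2   — distribution
= true   — complement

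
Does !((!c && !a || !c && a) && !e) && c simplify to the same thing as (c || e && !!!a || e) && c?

Yes

E1: !((!c && !a || !c && a) && !e) && c
    = !(!c && !e) && c   — distribution
    = (c || e) && c   — De Morgan
    = c   — absorption
E2: (c || e && !!!a || e) && c
    = (c || e && !a || e) && c   — double negation
    = (c || e) && c   — absorption
    = c   — absorption
Both reduce to c, so they are equivalent.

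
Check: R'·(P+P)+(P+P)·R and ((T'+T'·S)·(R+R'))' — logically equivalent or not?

No

E1: R'·(P+P)+(P+P)·R
    = P+P   (distribution)
    = P   (idempotence)
E2: ((T'+T'·S)·(R+R'))'
    = (T'·(R+R'))'   (absorption)
    = (T')'   (complement / identity)
    = T   (double negation)
These differ: at P=0, R=0, S=0, T=1, E1 = 0 but E2 = 1.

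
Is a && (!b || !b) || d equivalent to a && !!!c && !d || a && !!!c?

E1: a && (!b || !b) || d
    = a && !b || d
E2: a && !!!c && !d || a && !!!c
    = a && !!!c
    = a && !c
These differ: at a=1, b=0, c=1, d=1, E1 = 1 but E2 = 0.

No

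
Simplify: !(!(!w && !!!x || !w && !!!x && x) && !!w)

!w

!(!(!w && !!!x || !w && !!!x && x) && !!w)
= !w && !!!x || !w && !!!x && x || !w   — De Morgan
= !w && !!!x || !w   — absorption
= !w && !x || !w   — double negation
= !w   — absorption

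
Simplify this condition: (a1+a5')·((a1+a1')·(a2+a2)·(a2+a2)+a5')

a1·a2+a5'

(a1+a5')·((a1+a1')·(a2+a2)·(a2+a2)+a5')
= (a1+a5')·((a2+a2)·(a2+a2)+a5')   (complement / identity)
= (a1+a5')·(a2+a2+a5')   (idempotence)
= a1·(a2+a2)+a5'   (distribution)
= a1·a2+a5'   (idempotence)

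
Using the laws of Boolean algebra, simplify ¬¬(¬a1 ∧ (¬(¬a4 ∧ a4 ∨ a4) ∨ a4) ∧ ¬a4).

¬a1 ∧ ¬a4

¬¬(¬a1 ∧ (¬(¬a4 ∧ a4 ∨ a4) ∨ a4) ∧ ¬a4)
= ¬¬(¬a1 ∧ (¬a4 ∨ a4) ∧ ¬a4)   — complement / identity
= ¬a1 ∧ (¬a4 ∨ a4) ∧ ¬a4   — double negation
= ¬a1 ∧ ¬a4   — complement / identity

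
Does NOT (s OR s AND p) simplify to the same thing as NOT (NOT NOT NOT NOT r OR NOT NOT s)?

No

E1: NOT (s OR s AND p)
    = NOT s   — absorption
E2: NOT (NOT NOT NOT NOT r OR NOT NOT s)
    = NOT (NOT NOT r OR NOT NOT s)   — double negation
    = NOT r AND NOT s   — De Morgan
These differ: at p=0, r=1, s=0, E1 = 1 but E2 = 0.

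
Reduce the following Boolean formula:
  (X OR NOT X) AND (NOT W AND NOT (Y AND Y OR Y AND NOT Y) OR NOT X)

NOT W AND NOT Y OR NOT X

(X OR NOT X) AND (NOT W AND NOT (Y AND Y OR Y AND NOT Y) OR NOT X)
= (X OR NOT X) AND (NOT W AND NOT Y OR NOT X)
= NOT W AND NOT Y OR NOT X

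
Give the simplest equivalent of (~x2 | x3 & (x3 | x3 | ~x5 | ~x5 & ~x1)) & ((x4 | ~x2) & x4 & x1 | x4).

(~x2 | x3 & (x3 | x3 | ~x5 | ~x5 & ~x1)) & ((x4 | ~x2) & x4 & x1 | x4)
= (~x2 | x3 & (x3 | x3 | ~x5 | ~x5 & ~x1)) & (x4 & x1 | x4)   [absorption]
= (~x2 | x3 & (x3 | x3 | ~x5)) & (x4 & x1 | x4)   [absorption]
= (~x2 | x3 & (x3 | x3 | ~x5)) & x4   [absorption]
= (~x2 | x3 & (x3 | ~x5)) & x4   [idempotence]
= (~x2 | x3) & x4   [absorption]

(~x2 | x3) & x4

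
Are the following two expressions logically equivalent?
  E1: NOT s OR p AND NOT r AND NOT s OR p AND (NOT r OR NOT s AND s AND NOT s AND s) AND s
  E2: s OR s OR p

E1: NOT s OR p AND NOT r AND NOT s OR p AND (NOT r OR NOT s AND s AND NOT s AND s) AND s
    = NOT s OR p AND NOT r AND NOT s OR p AND (NOT r OR NOT s AND s) AND s   [idempotence]
    = NOT s OR p AND NOT r AND NOT s OR p AND NOT r AND s   [complement / identity]
    = NOT s OR p AND NOT r   [distribution]
E2: s OR s OR p
    = s OR p   [idempotence]
These differ: at p=0, r=1, s=1, E1 = 0 but E2 = 1.

No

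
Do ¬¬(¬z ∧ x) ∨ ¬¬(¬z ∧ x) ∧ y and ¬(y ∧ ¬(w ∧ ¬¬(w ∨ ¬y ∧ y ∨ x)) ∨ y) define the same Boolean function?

No

E1: ¬¬(¬z ∧ x) ∨ ¬¬(¬z ∧ x) ∧ y
    = ¬¬(¬z ∧ x)   — absorption
    = ¬z ∧ x   — double negation
E2: ¬(y ∧ ¬(w ∧ ¬¬(w ∨ ¬y ∧ y ∨ x)) ∨ y)
    = ¬(y ∧ ¬(w ∧ (w ∨ ¬y ∧ y ∨ x)) ∨ y)   — double negation
    = ¬(y ∧ ¬(w ∧ (w ∨ x)) ∨ y)   — complement / identity
    = ¬(y ∧ ¬w ∨ y)   — absorption
    = ¬y   — absorption
These differ: at w=1, x=0, y=0, z=0, E1 = 0 but E2 = 1.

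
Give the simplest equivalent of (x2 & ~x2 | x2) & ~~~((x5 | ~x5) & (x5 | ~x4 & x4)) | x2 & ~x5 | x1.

(x2 & ~x2 | x2) & ~~~((x5 | ~x5) & (x5 | ~x4 & x4)) | x2 & ~x5 | x1
= (x2 & ~x2 | x2) & ~((x5 | ~x5) & (x5 | ~x4 & x4)) | x2 & ~x5 | x1   [double negation]
= (x2 & ~x2 | x2) & ~((x5 | ~x5) & x5) | x2 & ~x5 | x1   [complement / identity]
= (x2 & ~x2 | x2) & ~x5 | x2 & ~x5 | x1   [complement / identity]
= x2 & ~x5 | x2 & ~x5 | x1   [complement / identity]
= x2 & ~x5 | x1   [idempotence]

x2 & ~x5 | x1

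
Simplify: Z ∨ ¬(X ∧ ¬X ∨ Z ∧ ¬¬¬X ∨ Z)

Z ∨ ¬(X ∧ ¬X ∨ Z ∧ ¬¬¬X ∨ Z)
= Z ∨ ¬(X ∧ ¬X ∨ Z ∧ ¬X ∨ Z)   (double negation)
= Z ∨ ¬(Z ∧ ¬X ∨ Z)   (complement / identity)
= Z ∨ ¬Z   (absorption)
= True   (complement)

True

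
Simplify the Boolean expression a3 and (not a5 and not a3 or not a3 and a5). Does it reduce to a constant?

False

a3 and (not a5 and not a3 or not a3 and a5)
= a3 and not a3
= False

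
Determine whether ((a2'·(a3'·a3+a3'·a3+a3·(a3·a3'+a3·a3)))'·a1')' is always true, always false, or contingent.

contingent

((a2'·(a3'·a3+a3'·a3+a3·(a3·a3'+a3·a3)))'·a1')'
= a2'·(a3'·a3+a3'·a3+a3·(a3·a3'+a3·a3))+a1   (De Morgan)
= a2'·(a3'·a3+a3·(a3·a3'+a3·a3))+a1   (idempotence)
= a2'·(a3'·a3+a3·a3)+a1   (distribution)
= a2'·a3+a1   (distribution)
This depends on a1, a2, a3, so it is not a constant.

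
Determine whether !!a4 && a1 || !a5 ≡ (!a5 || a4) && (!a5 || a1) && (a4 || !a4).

Yes

E1: !!a4 && a1 || !a5
    = a4 && a1 || !a5   [double negation]
E2: (!a5 || a4) && (!a5 || a1) && (a4 || !a4)
    = (!a5 || a4) && (!a5 || a1)   [complement / identity]
    = a4 && a1 || !a5   [distribution]
Both reduce to a4 && a1 || !a5, so they are equivalent.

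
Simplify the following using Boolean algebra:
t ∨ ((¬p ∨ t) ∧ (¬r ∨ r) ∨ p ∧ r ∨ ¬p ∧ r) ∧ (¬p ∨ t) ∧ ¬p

t ∨ ((¬p ∨ t) ∧ (¬r ∨ r) ∨ p ∧ r ∨ ¬p ∧ r) ∧ (¬p ∨ t) ∧ ¬p
= t ∨ ((¬p ∨ t) ∧ (¬r ∨ r) ∨ r) ∧ (¬p ∨ t) ∧ ¬p
= t ∨ (¬p ∨ t ∨ r) ∧ (¬p ∨ t) ∧ ¬p
= t ∨ (¬p ∨ t) ∧ ¬p
= t ∨ ¬p

t ∨ ¬p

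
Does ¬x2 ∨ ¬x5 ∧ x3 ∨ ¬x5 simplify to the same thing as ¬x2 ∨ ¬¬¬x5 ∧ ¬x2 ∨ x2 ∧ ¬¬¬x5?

E1: ¬x2 ∨ ¬x5 ∧ x3 ∨ ¬x5
    = ¬x2 ∨ ¬x5   [absorption]
E2: ¬x2 ∨ ¬¬¬x5 ∧ ¬x2 ∨ x2 ∧ ¬¬¬x5
    = ¬x2 ∨ ¬¬¬x5   [distribution]
    = ¬x2 ∨ ¬x5   [double negation]
Both reduce to ¬x2 ∨ ¬x5, so they are equivalent.

Yes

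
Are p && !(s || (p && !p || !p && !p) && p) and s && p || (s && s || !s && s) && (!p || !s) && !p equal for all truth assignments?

No

E1: p && !(s || (p && !p || !p && !p) && p)
    = p && !(s || !p && p)   — distribution
    = p && !s   — complement / identity
E2: s && p || (s && s || !s && s) && (!p || !s) && !p
    = s && p || (s && s || !s && s) && !p   — absorption
    = s && p || s && !p   — distribution
    = s   — distribution
These differ: at p=1, s=1, E1 = 0 but E2 = 1.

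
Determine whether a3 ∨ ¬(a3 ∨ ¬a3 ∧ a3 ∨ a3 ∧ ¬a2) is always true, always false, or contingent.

always true

a3 ∨ ¬(a3 ∨ ¬a3 ∧ a3 ∨ a3 ∧ ¬a2)
= a3 ∨ ¬(a3 ∨ a3 ∧ ¬a2)
= a3 ∨ ¬a3
= True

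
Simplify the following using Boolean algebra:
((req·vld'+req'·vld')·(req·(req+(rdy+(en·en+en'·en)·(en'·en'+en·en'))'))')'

vld+req

((req·vld'+req'·vld')·(req·(req+(rdy+(en·en+en'·en)·(en'·en'+en·en'))'))')'
= (vld'·(req·(req+(rdy+(en·en+en'·en)·(en'·en'+en·en'))'))')'   [distribution]
= (vld'·(req·(req+(rdy+en·(en'·en'+en·en'))'))')'   [distribution]
= (vld'·(req·(req+(rdy+en·en')'))')'   [distribution]
= (vld'·(req·(req+rdy'))')'   [complement / identity]
= vld+req·(req+rdy')   [De Morgan]
= vld+req   [absorption]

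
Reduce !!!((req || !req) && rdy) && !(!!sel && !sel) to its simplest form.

!rdy

!!!((req || !req) && rdy) && !(!!sel && !sel)
= !!!((req || !req) && rdy) && (!sel || sel)   [De Morgan]
= !!!((req || !req) && rdy)   [complement / identity]
= !((req || !req) && rdy)   [double negation]
= !rdy   [complement / identity]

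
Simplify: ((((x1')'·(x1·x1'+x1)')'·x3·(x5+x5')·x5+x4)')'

x3·x5+x4

((((x1')'·(x1·x1'+x1)')'·x3·(x5+x5')·x5+x4)')'
= ((((x1')'·x1')'·x3·(x5+x5')·x5+x4)')'   — complement / identity
= ((((x1')'·x1')'·x3·x5+x4)')'   — complement / identity
= ((x1')'·x1')'·x3·x5+x4   — double negation
= (x1'+x1)·x3·x5+x4   — De Morgan
= x3·x5+x4   — complement / identity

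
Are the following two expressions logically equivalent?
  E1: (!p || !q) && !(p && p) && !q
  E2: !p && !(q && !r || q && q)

Yes

E1: (!p || !q) && !(p && p) && !q
    = (!p || !q) && !p && !q   — idempotence
    = !p && !q   — absorption
E2: !p && !(q && !r || q && q)
    = !p && !(q && !r || q)   — idempotence
    = !p && !q   — absorption
Both reduce to !p && !q, so they are equivalent.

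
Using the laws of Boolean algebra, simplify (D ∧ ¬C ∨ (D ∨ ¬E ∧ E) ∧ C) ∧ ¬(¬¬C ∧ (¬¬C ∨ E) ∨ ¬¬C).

(D ∧ ¬C ∨ (D ∨ ¬E ∧ E) ∧ C) ∧ ¬(¬¬C ∧ (¬¬C ∨ E) ∨ ¬¬C)
= (D ∧ ¬C ∨ D ∧ C) ∧ ¬(¬¬C ∧ (¬¬C ∨ E) ∨ ¬¬C)   (complement / identity)
= D ∧ ¬(¬¬C ∧ (¬¬C ∨ E) ∨ ¬¬C)   (distribution)
= D ∧ ¬(¬¬C ∨ ¬¬C)   (absorption)
= D ∧ ¬C ∧ ¬C   (De Morgan)
= D ∧ ¬C   (idempotence)

D ∧ ¬C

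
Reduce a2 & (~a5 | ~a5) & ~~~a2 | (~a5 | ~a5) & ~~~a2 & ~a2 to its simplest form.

a2 & (~a5 | ~a5) & ~~~a2 | (~a5 | ~a5) & ~~~a2 & ~a2
= (~a5 | ~a5) & ~~~a2   [distribution]
= ~a5 & ~~~a2   [idempotence]
= ~a5 & ~a2   [double negation]

~a5 & ~a2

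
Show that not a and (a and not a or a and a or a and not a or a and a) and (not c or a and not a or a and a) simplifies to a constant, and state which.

not a and (a and not a or a and a or a and not a or a and a) and (not c or a and not a or a and a)
= not a and (a and not a or a and a or (a and not a or a and a) and not c)
= not a and (a and not a or a and a)
= not a and a
= False

False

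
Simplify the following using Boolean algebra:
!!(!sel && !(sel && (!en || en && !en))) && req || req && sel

req

!!(!sel && !(sel && (!en || en && !en))) && req || req && sel
= !(sel || sel && (!en || en && !en)) && req || req && sel   (De Morgan)
= !(sel || sel && !en) && req || req && sel   (complement / identity)
= !sel && req || req && sel   (absorption)
= req   (distribution)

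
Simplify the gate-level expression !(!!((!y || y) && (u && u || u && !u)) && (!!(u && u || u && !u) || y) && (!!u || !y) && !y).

!u || y

!(!!((!y || y) && (u && u || u && !u)) && (!!(u && u || u && !u) || y) && (!!u || !y) && !y)
= !(!!(u && u || u && !u) && (!!(u && u || u && !u) || y) && (!!u || !y) && !y)
= !(!!(u && u || u && !u) && (!!u || !y) && !y)
= !(!!u && (!!u || !y) && !y)
= !(!!u && !y)
= !u || y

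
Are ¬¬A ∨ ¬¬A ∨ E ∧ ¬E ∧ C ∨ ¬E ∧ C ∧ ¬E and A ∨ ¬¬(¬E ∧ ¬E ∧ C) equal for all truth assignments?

E1: ¬¬A ∨ ¬¬A ∨ E ∧ ¬E ∧ C ∨ ¬E ∧ C ∧ ¬E
    = ¬¬A ∨ E ∧ ¬E ∧ C ∨ ¬E ∧ C ∧ ¬E
    = A ∨ E ∧ ¬E ∧ C ∨ ¬E ∧ C ∧ ¬E
    = A ∨ ¬E ∧ C
E2: A ∨ ¬¬(¬E ∧ ¬E ∧ C)
    = A ∨ ¬¬(¬E ∧ C)
    = A ∨ ¬E ∧ C
Both reduce to A ∨ ¬E ∧ C, so they are equivalent.

Yes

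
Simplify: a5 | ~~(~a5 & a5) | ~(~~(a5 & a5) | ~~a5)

a5 | ~~(~a5 & a5) | ~(~~(a5 & a5) | ~~a5)
= a5 | ~~(~a5 & a5) | ~(~~a5 | ~~a5)   (idempotence)
= a5 | ~~(~a5 & a5) | ~a5 & ~a5   (De Morgan)
= a5 | ~a5 & a5 | ~a5 & ~a5   (double negation)
= a5 | ~a5   (distribution)
= 1   (complement)

1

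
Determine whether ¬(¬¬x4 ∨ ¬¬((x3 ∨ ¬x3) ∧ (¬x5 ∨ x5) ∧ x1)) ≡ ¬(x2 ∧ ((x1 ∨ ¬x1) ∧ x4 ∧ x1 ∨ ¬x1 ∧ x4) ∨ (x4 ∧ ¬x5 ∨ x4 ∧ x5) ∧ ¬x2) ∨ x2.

No

E1: ¬(¬¬x4 ∨ ¬¬((x3 ∨ ¬x3) ∧ (¬x5 ∨ x5) ∧ x1))
    = ¬x4 ∧ ¬((x3 ∨ ¬x3) ∧ (¬x5 ∨ x5) ∧ x1)   — De Morgan
    = ¬x4 ∧ ¬((x3 ∨ ¬x3) ∧ x1)   — complement / identity
    = ¬x4 ∧ ¬x1   — complement / identity
E2: ¬(x2 ∧ ((x1 ∨ ¬x1) ∧ x4 ∧ x1 ∨ ¬x1 ∧ x4) ∨ (x4 ∧ ¬x5 ∨ x4 ∧ x5) ∧ ¬x2) ∨ x2
    = ¬(x2 ∧ ((x1 ∨ ¬x1) ∧ x4 ∧ x1 ∨ ¬x1 ∧ x4) ∨ x4 ∧ ¬x2) ∨ x2   — distribution
    = ¬(x2 ∧ (x4 ∧ x1 ∨ ¬x1 ∧ x4) ∨ x4 ∧ ¬x2) ∨ x2   — complement / identity
    = ¬(x2 ∧ x4 ∨ x4 ∧ ¬x2) ∨ x2   — distribution
    = ¬x4 ∨ x2   — distribution
These differ: at x1=0, x2=1, x3=0, x4=1, x5=0, E1 = 0 but E2 = 1.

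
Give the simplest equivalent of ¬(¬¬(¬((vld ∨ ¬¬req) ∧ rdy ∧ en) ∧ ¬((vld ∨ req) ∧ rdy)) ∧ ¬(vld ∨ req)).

¬(¬¬(¬((vld ∨ ¬¬req) ∧ rdy ∧ en) ∧ ¬((vld ∨ req) ∧ rdy)) ∧ ¬(vld ∨ req))
= ¬(¬¬(¬((vld ∨ req) ∧ rdy ∧ en) ∧ ¬((vld ∨ req) ∧ rdy)) ∧ ¬(vld ∨ req))   [double negation]
= ¬(¬((vld ∨ req) ∧ rdy ∧ en ∨ (vld ∨ req) ∧ rdy) ∧ ¬(vld ∨ req))   [De Morgan]
= (vld ∨ req) ∧ rdy ∧ en ∨ (vld ∨ req) ∧ rdy ∨ vld ∨ req   [De Morgan]
= (vld ∨ req) ∧ rdy ∨ vld ∨ req   [absorption]
= vld ∨ req   [absorption]

vld ∨ req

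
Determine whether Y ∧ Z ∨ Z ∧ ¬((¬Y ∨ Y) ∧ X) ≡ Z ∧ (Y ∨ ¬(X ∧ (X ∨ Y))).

Yes

E1: Y ∧ Z ∨ Z ∧ ¬((¬Y ∨ Y) ∧ X)
    = Z ∧ (Y ∨ ¬((¬Y ∨ Y) ∧ X))   (distribution)
    = Z ∧ (Y ∨ ¬X)   (complement / identity)
E2: Z ∧ (Y ∨ ¬(X ∧ (X ∨ Y)))
    = Z ∧ (Y ∨ ¬X)   (absorption)
Both reduce to Z ∧ (Y ∨ ¬X), so they are equivalent.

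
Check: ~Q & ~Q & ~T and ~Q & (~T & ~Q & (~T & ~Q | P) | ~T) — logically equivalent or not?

E1: ~Q & ~Q & ~T
    = ~Q & ~T   — idempotence
E2: ~Q & (~T & ~Q & (~T & ~Q | P) | ~T)
    = ~Q & (~T & ~Q | ~T)   — absorption
    = ~Q & ~T   — absorption
Both reduce to ~Q & ~T, so they are equivalent.

Yes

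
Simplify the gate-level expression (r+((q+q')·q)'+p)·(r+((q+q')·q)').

(r+((q+q')·q)'+p)·(r+((q+q')·q)')
= r+((q+q')·q)'
= r+q'

r+q'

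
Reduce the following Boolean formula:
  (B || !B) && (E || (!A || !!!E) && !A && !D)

(B || !B) && (E || (!A || !!!E) && !A && !D)
= (B || !B) && (E || (!A || !E) && !A && !D)   — double negation
= E || (!A || !E) && !A && !D   — complement / identity
= E || !A && !D   — absorption

E || !A && !D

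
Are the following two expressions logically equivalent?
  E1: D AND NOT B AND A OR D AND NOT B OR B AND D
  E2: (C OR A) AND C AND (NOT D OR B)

No

E1: D AND NOT B AND A OR D AND NOT B OR B AND D
    = D AND NOT B OR B AND D   — absorption
    = D   — distribution
E2: (C OR A) AND C AND (NOT D OR B)
    = C AND (NOT D OR B)   — absorption
These differ: at A=1, B=0, C=1, D=1, E1 = 1 but E2 = 0.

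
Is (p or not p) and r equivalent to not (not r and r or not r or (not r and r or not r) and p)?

Yes

E1: (p or not p) and r
    = r   (complement / identity)
E2: not (not r and r or not r or (not r and r or not r) and p)
    = not (not r and r or not r)   (absorption)
    = not not r   (complement / identity)
    = r   (double negation)
Both reduce to r, so they are equivalent.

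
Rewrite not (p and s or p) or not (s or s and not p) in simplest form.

not p or not s

not (p and s or p) or not (s or s and not p)
= not p or not (s or s and not p)   [absorption]
= not p or not s   [absorption]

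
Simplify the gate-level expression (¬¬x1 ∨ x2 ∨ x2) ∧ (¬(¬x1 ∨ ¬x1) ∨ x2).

(¬¬x1 ∨ x2 ∨ x2) ∧ (¬(¬x1 ∨ ¬x1) ∨ x2)
= (¬¬x1 ∨ x2 ∨ x2) ∧ (¬¬x1 ∨ x2)   (idempotence)
= ¬¬x1 ∨ x2   (absorption)
= x1 ∨ x2   (double negation)

x1 ∨ x2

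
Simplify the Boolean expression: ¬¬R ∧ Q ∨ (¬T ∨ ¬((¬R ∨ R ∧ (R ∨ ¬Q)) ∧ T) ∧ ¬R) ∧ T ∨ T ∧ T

R ∧ Q ∨ T

¬¬R ∧ Q ∨ (¬T ∨ ¬((¬R ∨ R ∧ (R ∨ ¬Q)) ∧ T) ∧ ¬R) ∧ T ∨ T ∧ T
= ¬¬R ∧ Q ∨ (¬T ∨ ¬((¬R ∨ R) ∧ T) ∧ ¬R) ∧ T ∨ T ∧ T   — absorption
= ¬¬R ∧ Q ∨ (¬T ∨ ¬T ∧ ¬R) ∧ T ∨ T ∧ T   — complement / identity
= ¬¬R ∧ Q ∨ ¬T ∧ T ∨ T ∧ T   — absorption
= ¬¬R ∧ Q ∨ T   — distribution
= R ∧ Q ∨ T   — double negation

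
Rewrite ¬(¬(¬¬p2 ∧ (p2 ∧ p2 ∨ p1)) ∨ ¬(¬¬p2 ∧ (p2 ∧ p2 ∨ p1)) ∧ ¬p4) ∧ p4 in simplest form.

p2 ∧ p4

¬(¬(¬¬p2 ∧ (p2 ∧ p2 ∨ p1)) ∨ ¬(¬¬p2 ∧ (p2 ∧ p2 ∨ p1)) ∧ ¬p4) ∧ p4
= ¬¬(¬¬p2 ∧ (p2 ∧ p2 ∨ p1)) ∧ p4   — absorption
= ¬¬(p2 ∧ (p2 ∧ p2 ∨ p1)) ∧ p4   — double negation
= ¬¬(p2 ∧ (p2 ∨ p1)) ∧ p4   — idempotence
= ¬¬p2 ∧ p4   — absorption
= p2 ∧ p4   — double negation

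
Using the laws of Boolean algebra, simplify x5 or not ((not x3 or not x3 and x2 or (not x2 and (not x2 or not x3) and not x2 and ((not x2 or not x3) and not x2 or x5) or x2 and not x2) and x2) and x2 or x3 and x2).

x5 or not ((not x3 or not x3 and x2 or (not x2 and (not x2 or not x3) and not x2 and ((not x2 or not x3) and not x2 or x5) or x2 and not x2) and x2) and x2 or x3 and x2)
= x5 or not ((not x3 or not x3 and x2 or (not x2 and (not x2 or not x3) and not x2 or x2 and not x2) and x2) and x2 or x3 and x2)   (absorption)
= x5 or not ((not x3 or not x3 and x2 or (not x2 and not x2 or x2 and not x2) and x2) and x2 or x3 and x2)   (absorption)
= x5 or not ((not x3 or not x3 and x2 or not x2 and x2) and x2 or x3 and x2)   (distribution)
= x5 or not ((not x3 or not x3 and x2) and x2 or x3 and x2)   (complement / identity)
= x5 or not (not x3 and x2 or x3 and x2)   (absorption)
= x5 or not x2   (distribution)

x5 or not x2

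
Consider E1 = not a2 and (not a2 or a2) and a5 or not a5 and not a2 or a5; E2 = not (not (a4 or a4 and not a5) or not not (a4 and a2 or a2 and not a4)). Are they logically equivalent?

No

E1: not a2 and (not a2 or a2) and a5 or not a5 and not a2 or a5
    = not a2 and a5 or not a5 and not a2 or a5   [complement / identity]
    = not a2 or a5   [distribution]
E2: not (not (a4 or a4 and not a5) or not not (a4 and a2 or a2 and not a4))
    = not (not (a4 or a4 and not a5) or not not a2)   [distribution]
    = not (not a4 or not not a2)   [absorption]
    = a4 and not a2   [De Morgan]
These differ: at a2=1, a4=0, a5=1, E1 = 1 but E2 = 0.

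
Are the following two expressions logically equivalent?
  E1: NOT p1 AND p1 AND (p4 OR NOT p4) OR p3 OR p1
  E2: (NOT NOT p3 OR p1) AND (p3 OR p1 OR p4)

E1: NOT p1 AND p1 AND (p4 OR NOT p4) OR p3 OR p1
    = NOT p1 AND p1 OR p3 OR p1   (complement / identity)
    = p3 OR p1   (complement / identity)
E2: (NOT NOT p3 OR p1) AND (p3 OR p1 OR p4)
    = (p3 OR p1) AND (p3 OR p1 OR p4)   (double negation)
    = p3 OR p1   (absorption)
Both reduce to p3 OR p1, so they are equivalent.

Yes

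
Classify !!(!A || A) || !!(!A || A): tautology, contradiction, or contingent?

!!(!A || A) || !!(!A || A)
= !!(!A || A)   — idempotence
= !A || A   — double negation
= true   — complement

tautology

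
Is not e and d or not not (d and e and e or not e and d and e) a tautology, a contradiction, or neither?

not e and d or not not (d and e and e or not e and d and e)
= not e and d or not not (d and e)   — distribution
= not e and d or d and e   — double negation
= d   — distribution
This depends on d, so it is not a constant.

neither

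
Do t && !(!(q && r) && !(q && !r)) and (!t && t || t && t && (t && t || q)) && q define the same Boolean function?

E1: t && !(!(q && r) && !(q && !r))
    = t && (q && r || q && !r)   — De Morgan
    = t && q   — distribution
E2: (!t && t || t && t && (t && t || q)) && q
    = (!t && t || t && t) && q   — absorption
    = t && q   — distribution
Both reduce to t && q, so they are equivalent.

Yes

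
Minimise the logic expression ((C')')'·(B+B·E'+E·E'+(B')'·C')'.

((C')')'·(B+B·E'+E·E'+(B')'·C')'
= ((C')')'·(B+B·E'+(B')'·C')'   [complement / identity]
= ((C')')'·(B+(B')'·C')'   [absorption]
= C'·(B+(B')'·C')'   [double negation]
= C'·(B+B·C')'   [double negation]
= C'·B'   [absorption]

C'·B'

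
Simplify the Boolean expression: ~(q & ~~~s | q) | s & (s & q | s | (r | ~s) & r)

~(q & ~~~s | q) | s & (s & q | s | (r | ~s) & r)
= ~(q & ~s | q) | s & (s & q | s | (r | ~s) & r)   — double negation
= ~(q & ~s | q) | s & (s | (r | ~s) & r)   — absorption
= ~q | s & (s | (r | ~s) & r)   — absorption
= ~q | s & (s | r)   — absorption
= ~q | s   — absorption

~q | s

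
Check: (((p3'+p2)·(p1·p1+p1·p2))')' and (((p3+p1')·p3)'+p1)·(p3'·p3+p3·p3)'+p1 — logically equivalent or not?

E1: (((p3'+p2)·(p1·p1+p1·p2))')'
    = (((p3'+p2)·(p1+p1·p2))')'   [idempotence]
    = (((p3'+p2)·p1)')'   [absorption]
    = (p3'+p2)·p1   [double negation]
E2: (((p3+p1')·p3)'+p1)·(p3'·p3+p3·p3)'+p1
    = (p3'+p1)·(p3'·p3+p3·p3)'+p1   [absorption]
    = (p3'+p1)·p3'+p1   [distribution]
    = p3'+p1   [absorption]
These differ: at p1=0, p2=0, p3=0, E1 = 0 but E2 = 1.

No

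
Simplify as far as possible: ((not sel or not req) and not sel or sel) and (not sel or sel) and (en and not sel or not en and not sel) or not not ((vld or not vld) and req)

((not sel or not req) and not sel or sel) and (not sel or sel) and (en and not sel or not en and not sel) or not not ((vld or not vld) and req)
= ((not sel or not req) and not sel or sel) and (not sel or sel) and not sel or not not ((vld or not vld) and req)   — distribution
= (not sel or sel) and (not sel or sel) and not sel or not not ((vld or not vld) and req)   — absorption
= (not sel or sel) and (not sel or sel) and not sel or (vld or not vld) and req   — double negation
= (not sel or sel) and not sel or (vld or not vld) and req   — complement / identity
= (not sel or sel) and not sel or req   — complement / identity
= not sel or req   — complement / identity

not sel or req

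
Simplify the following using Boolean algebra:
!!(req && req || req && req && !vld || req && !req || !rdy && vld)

!!(req && req || req && req && !vld || req && !req || !rdy && vld)
= !!(req && req || req && !req || !rdy && vld)
= !!(req || !rdy && vld)
= req || !rdy && vld

req || !rdy && vld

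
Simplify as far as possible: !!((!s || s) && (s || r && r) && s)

s

!!((!s || s) && (s || r && r) && s)
= !!((!s || s) && (s || r) && s)   (idempotence)
= !!((s || r) && s)   (complement / identity)
= !!s   (absorption)
= s   (double negation)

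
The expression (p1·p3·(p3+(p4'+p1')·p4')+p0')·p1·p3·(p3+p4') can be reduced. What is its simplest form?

p1·p3

(p1·p3·(p3+(p4'+p1')·p4')+p0')·p1·p3·(p3+p4')
= (p1·p3·(p3+p4')+p0')·p1·p3·(p3+p4')   — absorption
= p1·p3·(p3+p4')   — absorption
= p1·p3   — absorption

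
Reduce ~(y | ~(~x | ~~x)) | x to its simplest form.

~y | x

~(y | ~(~x | ~~x)) | x
= ~(y | x & ~x) | x   — De Morgan
= ~y | x   — complement / identity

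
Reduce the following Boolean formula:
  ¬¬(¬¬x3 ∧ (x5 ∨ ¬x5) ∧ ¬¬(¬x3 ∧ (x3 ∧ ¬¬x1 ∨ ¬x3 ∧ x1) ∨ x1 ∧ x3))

x3 ∧ x1

¬¬(¬¬x3 ∧ (x5 ∨ ¬x5) ∧ ¬¬(¬x3 ∧ (x3 ∧ ¬¬x1 ∨ ¬x3 ∧ x1) ∨ x1 ∧ x3))
= ¬¬(¬¬x3 ∧ ¬¬(¬x3 ∧ (x3 ∧ ¬¬x1 ∨ ¬x3 ∧ x1) ∨ x1 ∧ x3))   (complement / identity)
= ¬¬(¬¬x3 ∧ ¬¬(¬x3 ∧ (x3 ∧ x1 ∨ ¬x3 ∧ x1) ∨ x1 ∧ x3))   (double negation)
= ¬¬(¬¬x3 ∧ ¬¬(¬x3 ∧ x1 ∨ x1 ∧ x3))   (distribution)
= ¬(¬x3 ∨ ¬(¬x3 ∧ x1 ∨ x1 ∧ x3))   (De Morgan)
= x3 ∧ (¬x3 ∧ x1 ∨ x1 ∧ x3)   (De Morgan)
= x3 ∧ x1   (distribution)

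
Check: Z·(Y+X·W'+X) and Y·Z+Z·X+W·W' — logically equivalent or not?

Yes

E1: Z·(Y+X·W'+X)
    = Z·(Y+X)   [absorption]
E2: Y·Z+Z·X+W·W'
    = Y·Z+Z·X   [complement / identity]
    = Z·(Y+X)   [distribution]
Both reduce to Z·(Y+X), so they are equivalent.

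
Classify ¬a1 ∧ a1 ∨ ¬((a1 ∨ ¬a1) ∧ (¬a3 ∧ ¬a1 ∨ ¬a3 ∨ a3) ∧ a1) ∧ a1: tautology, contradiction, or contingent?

¬a1 ∧ a1 ∨ ¬((a1 ∨ ¬a1) ∧ (¬a3 ∧ ¬a1 ∨ ¬a3 ∨ a3) ∧ a1) ∧ a1
= ¬a1 ∧ a1 ∨ ¬((¬a3 ∧ ¬a1 ∨ ¬a3 ∨ a3) ∧ a1) ∧ a1
= ¬a1 ∧ a1 ∨ ¬((¬a3 ∨ a3) ∧ a1) ∧ a1
= ¬a1 ∧ a1 ∨ ¬a1 ∧ a1
= ¬a1 ∧ a1
= False

contradiction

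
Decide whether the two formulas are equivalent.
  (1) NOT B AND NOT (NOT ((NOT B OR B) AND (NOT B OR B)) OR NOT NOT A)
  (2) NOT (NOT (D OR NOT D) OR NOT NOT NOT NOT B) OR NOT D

E1: NOT B AND NOT (NOT ((NOT B OR B) AND (NOT B OR B)) OR NOT NOT A)
    = NOT B AND (NOT B OR B) AND (NOT B OR B) AND NOT A
    = NOT B AND (NOT B OR B) AND NOT A
    = NOT B AND NOT A
E2: NOT (NOT (D OR NOT D) OR NOT NOT NOT NOT B) OR NOT D
    = (D OR NOT D) AND NOT NOT NOT B OR NOT D
    = NOT NOT NOT B OR NOT D
    = NOT B OR NOT D
These differ: at A=1, B=0, D=0, E1 = 0 but E2 = 1.

No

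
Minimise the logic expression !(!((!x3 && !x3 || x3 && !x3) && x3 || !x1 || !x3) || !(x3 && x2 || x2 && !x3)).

(!x1 || !x3) && x2

!(!((!x3 && !x3 || x3 && !x3) && x3 || !x1 || !x3) || !(x3 && x2 || x2 && !x3))
= !(!(!x3 && x3 || !x1 || !x3) || !(x3 && x2 || x2 && !x3))   (distribution)
= (!x3 && x3 || !x1 || !x3) && (x3 && x2 || x2 && !x3)   (De Morgan)
= (!x1 || !x3) && (x3 && x2 || x2 && !x3)   (complement / identity)
= (!x1 || !x3) && x2   (distribution)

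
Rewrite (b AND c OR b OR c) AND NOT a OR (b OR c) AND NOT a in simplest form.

(b AND c OR b OR c) AND NOT a OR (b OR c) AND NOT a
= (b OR c) AND NOT a OR (b OR c) AND NOT a   — absorption
= NOT a AND (b OR c OR b OR c)   — distribution
= NOT a AND (b OR c)   — idempotence

NOT a AND (b OR c)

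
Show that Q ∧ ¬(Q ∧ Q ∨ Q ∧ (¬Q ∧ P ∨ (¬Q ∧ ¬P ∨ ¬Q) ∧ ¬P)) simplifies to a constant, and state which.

False

Q ∧ ¬(Q ∧ Q ∨ Q ∧ (¬Q ∧ P ∨ (¬Q ∧ ¬P ∨ ¬Q) ∧ ¬P))
= Q ∧ ¬(Q ∧ Q ∨ Q ∧ (¬Q ∧ P ∨ ¬Q ∧ ¬P))
= Q ∧ ¬(Q ∧ Q ∨ Q ∧ ¬Q)
= Q ∧ ¬Q
= False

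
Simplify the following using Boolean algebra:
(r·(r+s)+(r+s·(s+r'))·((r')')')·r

(r·(r+s)+(r+s·(s+r'))·((r')')')·r
= (r·(r+s)+(r+s)·((r')')')·r   [absorption]
= (r·(r+s)+(r+s)·r')·r   [double negation]
= (r+s)·r   [distribution]
= r   [absorption]

r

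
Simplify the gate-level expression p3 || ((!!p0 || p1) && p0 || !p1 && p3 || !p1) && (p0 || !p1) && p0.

p3 || p0

p3 || ((!!p0 || p1) && p0 || !p1 && p3 || !p1) && (p0 || !p1) && p0
= p3 || ((!!p0 || p1) && p0 || !p1 && p3 || !p1) && p0   (absorption)
= p3 || ((p0 || p1) && p0 || !p1 && p3 || !p1) && p0   (double negation)
= p3 || ((p0 || p1) && p0 || !p1) && p0   (absorption)
= p3 || (p0 || !p1) && p0   (absorption)
= p3 || p0   (absorption)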